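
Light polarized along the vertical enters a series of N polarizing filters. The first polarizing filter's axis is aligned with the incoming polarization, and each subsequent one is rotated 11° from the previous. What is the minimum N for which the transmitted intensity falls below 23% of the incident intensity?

N = 41

First polarizer is aligned with the polarization: full transmission.
Each further stage multiplies by cos²(11°) = 0.9636.
After N polarizers: T = 0.9636^(N−1). Require T < 0.23 ⇒ N−1 > ln(0.23)/ln(0.9636) = 39.63, so N−1 ≥ 40 and N = 41.
Check: N=41 gives T = 0.2268 < 0.23; N=40 gives T = 0.2354.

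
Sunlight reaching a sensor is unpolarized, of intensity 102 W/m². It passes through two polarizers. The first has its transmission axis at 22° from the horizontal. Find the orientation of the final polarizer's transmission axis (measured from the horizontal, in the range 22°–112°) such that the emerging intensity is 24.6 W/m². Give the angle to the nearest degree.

Unpolarized light through the first polarizer → I₁ = ½ I₀, now polarized at 22°.
Target fraction: 24.6 / 102 W/m² = 0.2412 of I₀.
Need I₂/I₀ = 0.2412, so cos²(θ − 22°) = 0.2412 / 0.5 = 0.4824.
θ − 22° = arccos(√0.4824) = 46.0°, giving θ ≈ 22 + 46.0 = 68.0°.

θ ≈ 68°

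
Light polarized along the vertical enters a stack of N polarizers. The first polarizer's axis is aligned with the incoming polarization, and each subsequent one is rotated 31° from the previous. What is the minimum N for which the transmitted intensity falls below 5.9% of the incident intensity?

First polarizer is aligned with the polarization: full transmission.
Each further stage multiplies by cos²(31°) = 0.7347.
After N polarizers: T = 0.7347^(N−1). Require T < 0.059 ⇒ N−1 > ln(0.059)/ln(0.7347) = 9.18, so N−1 ≥ 10 and N = 11.
Check: N=11 gives T = 0.04585 < 0.059; N=10 gives T = 0.0624.

N = 11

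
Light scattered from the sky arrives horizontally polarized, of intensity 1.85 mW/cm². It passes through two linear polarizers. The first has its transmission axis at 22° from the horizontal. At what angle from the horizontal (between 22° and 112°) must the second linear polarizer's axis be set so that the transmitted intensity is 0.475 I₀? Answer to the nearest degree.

I₁ = I₀ cos²(22° − 0°) = I₀ cos²(22°) = 0.8597 I₀.
Need I₂/I₀ = 0.475, so cos²(θ − 22°) = 0.475 / 0.8597 = 0.5525.
θ − 22° = arccos(√0.5525) = 42.0°, giving θ ≈ 22 + 42.0 = 64.0°.

θ ≈ 64°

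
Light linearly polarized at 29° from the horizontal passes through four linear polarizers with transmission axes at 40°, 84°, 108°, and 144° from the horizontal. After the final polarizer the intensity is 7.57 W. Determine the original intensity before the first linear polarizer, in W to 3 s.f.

I₀ ≈ 27.8 W

I₁ = I₀ cos²(40° − 29°) = I₀ cos²(11°) = 0.9636 I₀.
I₂ = I₁ cos²(84° − 40°) = 0.9636 I₀ · cos²(44°) = 0.4986 I₀.
I₃ = I₂ cos²(108° − 84°) = 0.4986 I₀ · cos²(24°) = 0.4161 I₀.
I₄ = I₃ cos²(144° − 108°) = 0.4161 I₀ · cos²(36°) = 0.2724 I₀.
So 7.57 W = 0.2724 I₀, giving I₀ = 7.57/0.2724 = 27.79 W.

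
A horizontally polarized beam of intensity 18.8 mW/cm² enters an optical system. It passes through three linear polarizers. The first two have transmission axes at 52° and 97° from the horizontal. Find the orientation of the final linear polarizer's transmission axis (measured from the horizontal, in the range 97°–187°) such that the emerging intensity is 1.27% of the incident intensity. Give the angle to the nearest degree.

I₁ = I₀ cos²(52° − 0°) = I₀ cos²(52°) = 0.379 I₀.
I₂ = I₁ cos²(97° − 52°) = 0.379 I₀ · cos²(45°) = 0.1895 I₀.
Need I₃/I₀ = 0.0127, so cos²(θ − 97°) = 0.0127 / 0.1895 = 0.06701.
θ − 97° = arccos(√0.06701) = 75.0°, giving θ ≈ 97 + 75.0 = 172.0°.

θ ≈ 172°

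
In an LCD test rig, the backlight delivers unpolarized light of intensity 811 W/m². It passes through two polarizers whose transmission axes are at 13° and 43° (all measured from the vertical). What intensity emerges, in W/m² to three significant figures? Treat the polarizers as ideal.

I ≈ 304 W/m²

Unpolarized light through the first polarizer → I₁ = 811 W/m²/2 = 405.5 W/m², polarized at 13°.
I₂ = I₁ · cos²(30°) = 405.5 · 0.75 = 304.1 W/m².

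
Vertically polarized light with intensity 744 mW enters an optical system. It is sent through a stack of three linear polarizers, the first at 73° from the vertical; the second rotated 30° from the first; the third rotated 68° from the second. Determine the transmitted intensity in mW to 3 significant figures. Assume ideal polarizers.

I ≈ 6.69 mW

I₁ = 744 mW · cos²(73°) = 63.6 mW.
I₂ = I₁ · cos²(30°) = 63.6 · 0.75 = 47.7 mW.
I₃ = I₂ · cos²(68°) = 47.7 · 0.1403 = 6.694 mW.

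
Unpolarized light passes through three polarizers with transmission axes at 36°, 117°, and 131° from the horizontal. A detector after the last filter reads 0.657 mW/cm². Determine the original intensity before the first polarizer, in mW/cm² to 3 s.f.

I₀ ≈ 57.0 mW/cm²

Unpolarized light through the first polarizer → I₁ = ½ I₀, now polarized at 36°.
I₂ = I₁ cos²(117° − 36°) = 0.5 I₀ · cos²(81°) = 0.01224 I₀.
I₃ = I₂ cos²(131° − 117°) = 0.01224 I₀ · cos²(14°) = 0.01152 I₀.
So 0.657 mW/cm² = 0.01152 I₀, giving I₀ = 0.657/0.01152 = 57.03 mW/cm².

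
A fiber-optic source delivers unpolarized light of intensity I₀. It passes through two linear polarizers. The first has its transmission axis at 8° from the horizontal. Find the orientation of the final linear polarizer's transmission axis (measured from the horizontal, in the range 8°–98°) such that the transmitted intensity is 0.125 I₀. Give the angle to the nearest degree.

Unpolarized light through the first polarizer → I₁ = ½ I₀, now polarized at 8°.
Need I₂/I₀ = 0.125, so cos²(θ − 8°) = 0.125 / 0.5 = 0.25.
θ − 8° = arccos(√0.25) = 60.0°, giving θ ≈ 8 + 60.0 = 68.0°.

θ ≈ 68°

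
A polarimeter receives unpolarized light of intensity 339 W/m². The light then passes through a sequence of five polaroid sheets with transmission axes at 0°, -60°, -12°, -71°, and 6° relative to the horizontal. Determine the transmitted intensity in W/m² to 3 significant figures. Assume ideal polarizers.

Unpolarized light through the first polarizer → I₁ = 339 W/m²/2 = 169.5 W/m², polarized at 0°.
I₂ = I₁ · cos²(60°) = 169.5 · 0.25 = 42.38 W/m².
I₃ = I₂ · cos²(48°) = 42.38 · 0.4477 = 18.97 W/m².
I₄ = I₃ · cos²(59°) = 18.97 · 0.2653 = 5.033 W/m².
I₅ = I₄ · cos²(77°) = 5.033 · 0.0506 = 0.2547 W/m².

I ≈ 0.255 W/m²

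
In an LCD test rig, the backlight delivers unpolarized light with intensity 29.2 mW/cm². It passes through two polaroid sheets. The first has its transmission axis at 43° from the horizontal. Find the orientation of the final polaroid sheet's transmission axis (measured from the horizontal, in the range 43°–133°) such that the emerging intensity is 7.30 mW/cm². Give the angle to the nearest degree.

θ ≈ 88°

Unpolarized light through the first polarizer → I₁ = ½ I₀, now polarized at 43°.
Target fraction: 7.30 / 29.2 mW/cm² = 0.25 of I₀.
Need I₂/I₀ = 0.25, so cos²(θ − 43°) = 0.25 / 0.5 = 0.5.
θ − 43° = arccos(√0.5) = 45.0°, giving θ ≈ 43 + 45.0 = 88.0°.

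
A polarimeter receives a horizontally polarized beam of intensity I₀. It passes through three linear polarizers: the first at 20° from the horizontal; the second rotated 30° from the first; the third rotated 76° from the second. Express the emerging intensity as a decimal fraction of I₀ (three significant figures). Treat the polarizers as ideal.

By Malus's law, I₁ = I₀ cos²(20° − 0°) = I₀ cos²(20°) = 0.883 I₀.
I₂ = I₁ cos²(30°) = 0.883 · 0.75 I₀ = 0.6623 I₀.
I₃ = I₂ cos²(76°) = 0.6623 · 0.05853 I₀ = 0.03876 I₀.
Transmitted fraction = 0.03876.

≈ 0.0388 I₀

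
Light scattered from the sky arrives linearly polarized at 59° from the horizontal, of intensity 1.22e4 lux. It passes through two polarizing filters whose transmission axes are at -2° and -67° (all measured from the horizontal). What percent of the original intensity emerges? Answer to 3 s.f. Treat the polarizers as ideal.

≈ 4.20%

I₁ = 1.22e4 lux · cos²(61°) = 2867 lux.
I₂ = I₁ · cos²(65°) = 2867 · 0.1786 = 512.2 lux.
That is 4.198% of the incident intensity.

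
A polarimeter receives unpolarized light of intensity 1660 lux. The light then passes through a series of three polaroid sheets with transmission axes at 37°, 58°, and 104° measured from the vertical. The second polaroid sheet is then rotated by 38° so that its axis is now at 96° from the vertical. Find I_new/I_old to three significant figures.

Before rotation:
Unpolarized light through the first polarizer → I₁ = ½ I₀, now polarized at 37°.
I₂ = I₁ cos²(58° − 37°) = 0.5 I₀ · cos²(21°) = 0.4358 I₀.
I₃ = I₂ cos²(104° − 58°) = 0.4358 I₀ · cos²(46°) = 0.2103 I₀.
After rotation:
Unpolarized light through the first polarizer → I₁ = ½ I₀, now polarized at 37°.
I₂ = I₁ cos²(96° − 37°) = 0.5 I₀ · cos²(59°) = 0.1326 I₀.
I₃ = I₂ cos²(104° − 96°) = 0.1326 I₀ · cos²(8°) = 0.1301 I₀.
Ratio = 0.1301 / 0.2103 = 0.6185.

I_new/I_old ≈ 0.618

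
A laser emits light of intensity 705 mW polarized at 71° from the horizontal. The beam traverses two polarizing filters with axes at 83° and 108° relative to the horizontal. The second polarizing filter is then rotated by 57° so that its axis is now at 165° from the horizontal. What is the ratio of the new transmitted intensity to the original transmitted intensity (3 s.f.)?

I_new/I_old ≈ 0.0236

Before rotation:
I₁ = I₀ cos²(83° − 71°) = I₀ cos²(12°) = 0.9568 I₀.
I₂ = I₁ cos²(108° − 83°) = 0.9568 I₀ · cos²(25°) = 0.7859 I₀.
After rotation:
I₁ = I₀ cos²(83° − 71°) = I₀ cos²(12°) = 0.9568 I₀.
I₂ = I₁ cos²(165° − 83°) = 0.9568 I₀ · cos²(82°) = 0.01853 I₀.
Ratio = 0.01853 / 0.7859 = 0.02358.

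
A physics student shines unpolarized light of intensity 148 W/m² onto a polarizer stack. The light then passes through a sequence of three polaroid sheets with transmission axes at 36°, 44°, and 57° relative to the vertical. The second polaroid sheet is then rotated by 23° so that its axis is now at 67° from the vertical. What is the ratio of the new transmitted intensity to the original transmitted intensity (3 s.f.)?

Before rotation:
Unpolarized light through the first polarizer → I₁ = ½ I₀, now polarized at 36°.
I₂ = I₁ cos²(44° − 36°) = 0.5 I₀ · cos²(8°) = 0.4903 I₀.
I₃ = I₂ cos²(57° − 44°) = 0.4903 I₀ · cos²(13°) = 0.4655 I₀.
After rotation:
Unpolarized light through the first polarizer → I₁ = ½ I₀, now polarized at 36°.
I₂ = I₁ cos²(67° − 36°) = 0.5 I₀ · cos²(31°) = 0.3674 I₀.
I₃ = I₂ cos²(57° − 67°) = 0.3674 I₀ · cos²(10°) = 0.3563 I₀.
Ratio = 0.3563 / 0.4655 = 0.7654.

I_new/I_old ≈ 0.765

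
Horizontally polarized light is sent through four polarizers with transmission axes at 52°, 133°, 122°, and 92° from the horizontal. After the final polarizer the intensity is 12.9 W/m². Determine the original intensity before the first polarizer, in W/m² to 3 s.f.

I₀ ≈ 1920 W/m²

I₁ = I₀ cos²(52° − 0°) = I₀ cos²(52°) = 0.379 I₀.
I₂ = I₁ cos²(133° − 52°) = 0.379 I₀ · cos²(81°) = 0.009276 I₀.
I₃ = I₂ cos²(122° − 133°) = 0.009276 I₀ · cos²(11°) = 0.008938 I₀.
I₄ = I₃ cos²(92° − 122°) = 0.008938 I₀ · cos²(30°) = 0.006704 I₀.
So 12.9 W/m² = 0.006704 I₀, giving I₀ = 12.9/0.006704 = 1924 W/m².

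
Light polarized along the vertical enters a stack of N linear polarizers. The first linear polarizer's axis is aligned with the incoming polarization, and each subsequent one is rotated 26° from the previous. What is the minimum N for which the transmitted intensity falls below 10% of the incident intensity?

N = 12

First polarizer is aligned with the polarization: full transmission.
Each further stage multiplies by cos²(26°) = 0.8078.
After N polarizers: T = 0.8078^(N−1). Require T < 0.10 ⇒ N−1 > ln(0.10)/ln(0.8078) = 10.79, so N−1 ≥ 11 and N = 12.
Check: N=12 gives T = 0.09561 < 0.10; N=11 gives T = 0.1184.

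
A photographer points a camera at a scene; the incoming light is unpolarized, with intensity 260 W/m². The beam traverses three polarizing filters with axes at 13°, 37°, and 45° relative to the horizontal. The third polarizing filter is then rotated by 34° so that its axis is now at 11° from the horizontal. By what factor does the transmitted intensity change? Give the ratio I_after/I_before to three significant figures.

Before rotation:
Unpolarized light through the first polarizer → I₁ = ½ I₀, now polarized at 13°.
I₂ = I₁ cos²(37° − 13°) = 0.5 I₀ · cos²(24°) = 0.4173 I₀.
I₃ = I₂ cos²(45° − 37°) = 0.4173 I₀ · cos²(8°) = 0.4092 I₀.
After rotation:
Unpolarized light through the first polarizer → I₁ = ½ I₀, now polarized at 13°.
I₂ = I₁ cos²(37° − 13°) = 0.5 I₀ · cos²(24°) = 0.4173 I₀.
I₃ = I₂ cos²(11° − 37°) = 0.4173 I₀ · cos²(26°) = 0.3371 I₀.
Ratio = 0.3371 / 0.4092 = 0.8238.

I_new/I_old ≈ 0.824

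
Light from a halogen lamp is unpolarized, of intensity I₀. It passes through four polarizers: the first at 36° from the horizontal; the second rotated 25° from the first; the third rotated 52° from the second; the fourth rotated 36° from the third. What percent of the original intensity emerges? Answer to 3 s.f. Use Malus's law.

≈ 10.2%

Unpolarized light through the first polarizer → I₁ = ½ I₀, now polarized at 36°.
I₂ = I₁ cos²(25°) = 0.5 · 0.8214 I₀ = 0.4107 I₀.
I₃ = I₂ cos²(52°) = 0.4107 · 0.379 I₀ = 0.1557 I₀.
I₄ = I₃ cos²(36°) = 0.1557 · 0.6545 I₀ = 0.1019 I₀.
That is 10.19% of the incident intensity.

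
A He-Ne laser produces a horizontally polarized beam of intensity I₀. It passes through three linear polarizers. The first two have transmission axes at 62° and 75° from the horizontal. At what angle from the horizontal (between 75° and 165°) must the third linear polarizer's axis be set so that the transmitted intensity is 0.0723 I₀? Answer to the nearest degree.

By Malus's law, I₁ = I₀ cos²(62° − 0°) = I₀ cos²(62°) = 0.2204 I₀.
I₂ = I₁ cos²(75° − 62°) = 0.2204 I₀ · cos²(13°) = 0.2093 I₀.
Need I₃/I₀ = 0.0723, so cos²(θ − 75°) = 0.0723 / 0.2093 = 0.3455.
θ − 75° = arccos(√0.3455) = 54.0°, giving θ ≈ 75 + 54.0 = 129.0°.

θ ≈ 129°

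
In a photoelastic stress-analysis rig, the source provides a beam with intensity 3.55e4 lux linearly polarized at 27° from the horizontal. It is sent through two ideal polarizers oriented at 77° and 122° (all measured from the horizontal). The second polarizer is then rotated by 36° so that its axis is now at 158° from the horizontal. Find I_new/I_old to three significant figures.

I_new/I_old ≈ 0.0489

Before rotation:
I₁ = I₀ cos²(77° − 27°) = I₀ cos²(50°) = 0.4132 I₀.
I₂ = I₁ cos²(122° − 77°) = 0.4132 I₀ · cos²(45°) = 0.2066 I₀.
After rotation:
I₁ = I₀ cos²(77° − 27°) = I₀ cos²(50°) = 0.4132 I₀.
I₂ = I₁ cos²(158° − 77°) = 0.4132 I₀ · cos²(81°) = 0.01011 I₀.
Ratio = 0.01011 / 0.2066 = 0.04894.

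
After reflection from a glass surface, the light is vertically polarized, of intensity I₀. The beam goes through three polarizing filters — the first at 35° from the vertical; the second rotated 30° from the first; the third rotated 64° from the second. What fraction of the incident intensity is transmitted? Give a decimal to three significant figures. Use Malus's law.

≈ 0.0967 I₀

By Malus's law, I₁ = I₀ cos²(35° − 0°) = I₀ cos²(35°) = 0.671 I₀.
I₂ = I₁ cos²(30°) = 0.671 · 0.75 I₀ = 0.5033 I₀.
I₃ = I₂ cos²(64°) = 0.5033 · 0.1922 I₀ = 0.09671 I₀.
Transmitted fraction = 0.09671.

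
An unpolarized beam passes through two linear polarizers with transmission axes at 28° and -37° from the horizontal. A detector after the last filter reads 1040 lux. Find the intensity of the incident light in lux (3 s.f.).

I₀ ≈ 1.16e4 lux

Unpolarized light through the first polarizer → I₁ = ½ I₀, now polarized at 28°.
I₂ = I₁ cos²(-37° − 28°) = 0.5 I₀ · cos²(65°) = 0.0893 I₀.
So 1040 lux = 0.0893 I₀, giving I₀ = 1040/0.0893 = 1.165e+04 lux.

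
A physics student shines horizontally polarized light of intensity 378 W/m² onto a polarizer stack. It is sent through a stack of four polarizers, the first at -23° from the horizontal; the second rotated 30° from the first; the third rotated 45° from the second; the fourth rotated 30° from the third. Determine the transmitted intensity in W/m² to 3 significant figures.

By Malus's law, I₁ = 378 W/m² · cos²(23°) = 320.3 W/m².
I₂ = I₁ · cos²(30°) = 320.3 · 0.75 = 240.2 W/m².
I₃ = I₂ · cos²(45°) = 240.2 · 0.5 = 120.1 W/m².
I₄ = I₃ · cos²(30°) = 120.1 · 0.75 = 90.08 W/m².

I ≈ 90.1 W/m²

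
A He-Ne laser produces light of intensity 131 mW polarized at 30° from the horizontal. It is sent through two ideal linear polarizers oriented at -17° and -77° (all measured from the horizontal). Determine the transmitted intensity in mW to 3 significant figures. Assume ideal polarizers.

I ≈ 15.2 mW

By Malus's law, I₁ = 131 mW · cos²(47°) = 60.93 mW.
I₂ = I₁ · cos²(60°) = 60.93 · 0.25 = 15.23 mW.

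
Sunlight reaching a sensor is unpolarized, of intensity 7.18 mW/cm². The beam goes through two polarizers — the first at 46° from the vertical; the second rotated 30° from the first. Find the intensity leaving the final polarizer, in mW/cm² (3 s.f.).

Unpolarized light through the first polarizer → I₁ = 7.18 mW/cm²/2 = 3.59 mW/cm², polarized at 46°.
I₂ = I₁ · cos²(30°) = 3.59 · 0.75 = 2.693 mW/cm².

I ≈ 2.69 mW/cm²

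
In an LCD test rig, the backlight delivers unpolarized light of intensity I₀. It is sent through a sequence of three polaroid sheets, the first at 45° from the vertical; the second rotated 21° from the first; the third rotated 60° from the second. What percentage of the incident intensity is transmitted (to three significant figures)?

≈ 10.9%

Unpolarized light through the first polarizer → I₁ = ½ I₀, now polarized at 45°.
I₂ = I₁ cos²(21°) = 0.5 · 0.8716 I₀ = 0.4358 I₀.
I₃ = I₂ cos²(60°) = 0.4358 · 0.25 I₀ = 0.1089 I₀.
That is 10.89% of the incident intensity.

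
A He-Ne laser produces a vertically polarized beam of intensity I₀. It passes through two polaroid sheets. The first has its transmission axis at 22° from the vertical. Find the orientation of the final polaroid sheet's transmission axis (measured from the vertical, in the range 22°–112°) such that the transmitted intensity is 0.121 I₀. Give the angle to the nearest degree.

θ ≈ 90°

I₁ = I₀ cos²(22° − 0°) = I₀ cos²(22°) = 0.8597 I₀.
Need I₂/I₀ = 0.121, so cos²(θ − 22°) = 0.121 / 0.8597 = 0.1408.
θ − 22° = arccos(√0.1408) = 68.0°, giving θ ≈ 22 + 68.0 = 90.0°.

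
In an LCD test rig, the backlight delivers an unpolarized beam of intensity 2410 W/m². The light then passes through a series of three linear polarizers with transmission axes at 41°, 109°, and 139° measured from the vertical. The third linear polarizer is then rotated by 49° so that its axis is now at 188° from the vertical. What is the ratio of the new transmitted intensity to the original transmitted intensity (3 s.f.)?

Before rotation:
Unpolarized light through the first polarizer → I₁ = ½ I₀, now polarized at 41°.
I₂ = I₁ cos²(109° − 41°) = 0.5 I₀ · cos²(68°) = 0.07017 I₀.
I₃ = I₂ cos²(139° − 109°) = 0.07017 I₀ · cos²(30°) = 0.05262 I₀.
After rotation:
Unpolarized light through the first polarizer → I₁ = ½ I₀, now polarized at 41°.
I₂ = I₁ cos²(109° − 41°) = 0.5 I₀ · cos²(68°) = 0.07017 I₀.
I₃ = I₂ cos²(188° − 109°) = 0.07017 I₀ · cos²(79°) = 0.002555 I₀.
Ratio = 0.002555 / 0.05262 = 0.04854.

I_new/I_old ≈ 0.0485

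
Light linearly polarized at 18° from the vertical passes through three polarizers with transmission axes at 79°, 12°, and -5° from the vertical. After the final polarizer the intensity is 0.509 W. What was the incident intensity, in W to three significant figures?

I₀ ≈ 15.5 W

By Malus's law, I₁ = I₀ cos²(79° − 18°) = I₀ cos²(61°) = 0.235 I₀.
I₂ = I₁ cos²(12° − 79°) = 0.235 I₀ · cos²(67°) = 0.03588 I₀.
I₃ = I₂ cos²(-5° − 12°) = 0.03588 I₀ · cos²(17°) = 0.03282 I₀.
So 0.509 W = 0.03282 I₀, giving I₀ = 0.509/0.03282 = 15.51 W.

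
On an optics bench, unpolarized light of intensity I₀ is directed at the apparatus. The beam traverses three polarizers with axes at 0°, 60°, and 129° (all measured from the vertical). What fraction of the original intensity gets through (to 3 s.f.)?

≈ 0.0161 I₀

Unpolarized light through the first polarizer → I₁ = ½ I₀, now polarized at 0°.
I₂ = I₁ cos²(60° − 0°) = 0.5 I₀ · cos²(60°) = 0.125 I₀.
I₃ = I₂ cos²(129° − 60°) = 0.125 I₀ · cos²(69°) = 0.01605 I₀.
Transmitted fraction = 0.01605.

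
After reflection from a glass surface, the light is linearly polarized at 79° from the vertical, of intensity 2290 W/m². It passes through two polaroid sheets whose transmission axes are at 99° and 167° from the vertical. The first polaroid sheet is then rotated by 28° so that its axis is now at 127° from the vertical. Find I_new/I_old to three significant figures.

Before rotation:
I₁ = I₀ cos²(99° − 79°) = I₀ cos²(20°) = 0.883 I₀.
I₂ = I₁ cos²(167° − 99°) = 0.883 I₀ · cos²(68°) = 0.1239 I₀.
After rotation:
I₁ = I₀ cos²(127° − 79°) = I₀ cos²(48°) = 0.4477 I₀.
I₂ = I₁ cos²(167° − 127°) = 0.4477 I₀ · cos²(40°) = 0.2627 I₀.
Ratio = 0.2627 / 0.1239 = 2.12.

I_new/I_old ≈ 2.12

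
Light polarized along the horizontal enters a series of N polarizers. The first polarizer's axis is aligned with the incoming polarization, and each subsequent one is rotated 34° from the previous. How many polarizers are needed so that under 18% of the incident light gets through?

N = 6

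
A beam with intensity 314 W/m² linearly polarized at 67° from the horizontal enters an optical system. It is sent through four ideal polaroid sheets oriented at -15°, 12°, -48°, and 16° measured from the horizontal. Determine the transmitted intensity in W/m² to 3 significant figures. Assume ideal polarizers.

I ≈ 0.232 W/m²

I₁ = 314 W/m² · cos²(82°) = 6.082 W/m².
I₂ = I₁ · cos²(27°) = 6.082 · 0.7939 = 4.828 W/m².
I₃ = I₂ · cos²(60°) = 4.828 · 0.25 = 1.207 W/m².
I₄ = I₃ · cos²(64°) = 1.207 · 0.1922 = 0.232 W/m².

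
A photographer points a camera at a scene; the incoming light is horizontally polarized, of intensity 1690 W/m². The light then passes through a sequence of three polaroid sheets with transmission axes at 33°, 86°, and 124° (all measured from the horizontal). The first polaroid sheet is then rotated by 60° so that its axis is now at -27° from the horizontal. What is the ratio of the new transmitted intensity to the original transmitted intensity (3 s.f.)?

Before rotation:
I₁ = I₀ cos²(33° − 0°) = I₀ cos²(33°) = 0.7034 I₀.
I₂ = I₁ cos²(86° − 33°) = 0.7034 I₀ · cos²(53°) = 0.2547 I₀.
I₃ = I₂ cos²(124° − 86°) = 0.2547 I₀ · cos²(38°) = 0.1582 I₀.
After rotation:
I₁ = I₀ cos²(-27° − 0°) = I₀ cos²(27°) = 0.7939 I₀.
Angle between axes 1 and 2: 67°. I₂ = 0.7939 I₀ · cos²(67°) = 0.1212 I₀.
I₃ = I₂ cos²(124° − 86°) = 0.1212 I₀ · cos²(38°) = 0.07526 I₀.
Ratio = 0.07526 / 0.1582 = 0.4758.

I_new/I_old ≈ 0.476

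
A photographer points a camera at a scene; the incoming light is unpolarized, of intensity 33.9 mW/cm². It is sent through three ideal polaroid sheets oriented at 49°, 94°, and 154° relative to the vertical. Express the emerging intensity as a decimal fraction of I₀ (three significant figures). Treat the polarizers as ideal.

Unpolarized light through the first polarizer → I₁ = 33.9 mW/cm²/2 = 16.95 mW/cm², polarized at 49°.
I₂ = I₁ · cos²(45°) = 16.95 · 0.5 = 8.475 mW/cm².
I₃ = I₂ · cos²(60°) = 8.475 · 0.25 = 2.119 mW/cm².
Transmitted fraction = 0.0625.

I/I₀ ≈ 0.0625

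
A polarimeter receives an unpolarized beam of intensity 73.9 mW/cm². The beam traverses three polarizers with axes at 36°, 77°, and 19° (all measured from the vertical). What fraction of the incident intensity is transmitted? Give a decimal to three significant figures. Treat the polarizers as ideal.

I/I₀ ≈ 0.0800

Unpolarized light through the first polarizer → I₁ = 73.9 mW/cm²/2 = 36.95 mW/cm², polarized at 36°.
I₂ = I₁ · cos²(41°) = 36.95 · 0.5696 = 21.05 mW/cm².
I₃ = I₂ · cos²(58°) = 21.05 · 0.2808 = 5.91 mW/cm².
Transmitted fraction = 0.07997.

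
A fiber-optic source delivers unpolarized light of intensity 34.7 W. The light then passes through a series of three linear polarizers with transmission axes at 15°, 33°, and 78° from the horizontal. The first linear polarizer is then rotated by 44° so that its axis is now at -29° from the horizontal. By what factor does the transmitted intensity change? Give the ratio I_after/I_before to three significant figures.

Before rotation:
Unpolarized light through the first polarizer → I₁ = ½ I₀, now polarized at 15°.
I₂ = I₁ cos²(33° − 15°) = 0.5 I₀ · cos²(18°) = 0.4523 I₀.
I₃ = I₂ cos²(78° − 33°) = 0.4523 I₀ · cos²(45°) = 0.2261 I₀.
After rotation:
Unpolarized light through the first polarizer → I₁ = ½ I₀, now polarized at -29°.
I₂ = I₁ cos²(33° + 29°) = 0.5 I₀ · cos²(62°) = 0.1102 I₀.
I₃ = I₂ cos²(78° − 33°) = 0.1102 I₀ · cos²(45°) = 0.0551 I₀.
Ratio = 0.0551 / 0.2261 = 0.2437.

I_new/I_old ≈ 0.244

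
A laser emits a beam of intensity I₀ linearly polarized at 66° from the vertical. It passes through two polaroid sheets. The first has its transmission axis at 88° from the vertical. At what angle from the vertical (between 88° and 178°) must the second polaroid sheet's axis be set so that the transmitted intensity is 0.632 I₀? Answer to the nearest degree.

I₁ = I₀ cos²(88° − 66°) = I₀ cos²(22°) = 0.8597 I₀.
Need I₂/I₀ = 0.632, so cos²(θ − 88°) = 0.632 / 0.8597 = 0.7352.
θ − 88° = arccos(√0.7352) = 31.0°, giving θ ≈ 88 + 31.0 = 119.0°.

θ ≈ 119°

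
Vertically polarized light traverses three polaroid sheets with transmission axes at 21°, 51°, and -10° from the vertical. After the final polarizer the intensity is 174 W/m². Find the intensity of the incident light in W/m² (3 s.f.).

I₀ ≈ 1130 W/m²

I₁ = I₀ cos²(21° − 0°) = I₀ cos²(21°) = 0.8716 I₀.
I₂ = I₁ cos²(51° − 21°) = 0.8716 I₀ · cos²(30°) = 0.6537 I₀.
I₃ = I₂ cos²(-10° − 51°) = 0.6537 I₀ · cos²(61°) = 0.1536 I₀.
So 174 W/m² = 0.1536 I₀, giving I₀ = 174/0.1536 = 1133 W/m².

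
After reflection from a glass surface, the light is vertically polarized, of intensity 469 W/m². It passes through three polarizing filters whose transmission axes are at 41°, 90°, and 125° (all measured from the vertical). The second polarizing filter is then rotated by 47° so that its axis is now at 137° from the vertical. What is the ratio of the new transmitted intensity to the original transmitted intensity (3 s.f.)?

I_new/I_old ≈ 0.0362

Before rotation:
I₁ = I₀ cos²(41° − 0°) = I₀ cos²(41°) = 0.5696 I₀.
I₂ = I₁ cos²(90° − 41°) = 0.5696 I₀ · cos²(49°) = 0.2452 I₀.
I₃ = I₂ cos²(125° − 90°) = 0.2452 I₀ · cos²(35°) = 0.1645 I₀.
After rotation:
I₁ = I₀ cos²(41° − 0°) = I₀ cos²(41°) = 0.5696 I₀.
Angle between axes 1 and 2: 84°. I₂ = 0.5696 I₀ · cos²(84°) = 0.006223 I₀.
I₃ = I₂ cos²(125° − 137°) = 0.006223 I₀ · cos²(12°) = 0.005954 I₀.
Ratio = 0.005954 / 0.1645 = 0.0362.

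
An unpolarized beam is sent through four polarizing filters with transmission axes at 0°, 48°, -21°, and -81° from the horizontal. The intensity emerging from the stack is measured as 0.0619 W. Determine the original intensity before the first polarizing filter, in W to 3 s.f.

I₀ ≈ 8.61 W

Unpolarized light through the first polarizer → I₁ = ½ I₀, now polarized at 0°.
I₂ = I₁ cos²(48° − 0°) = 0.5 I₀ · cos²(48°) = 0.2239 I₀.
I₃ = I₂ cos²(-21° − 48°) = 0.2239 I₀ · cos²(69°) = 0.02875 I₀.
I₄ = I₃ cos²(-81° + 21°) = 0.02875 I₀ · cos²(60°) = 0.007188 I₀.
So 0.0619 W = 0.007188 I₀, giving I₀ = 0.0619/0.007188 = 8.612 W.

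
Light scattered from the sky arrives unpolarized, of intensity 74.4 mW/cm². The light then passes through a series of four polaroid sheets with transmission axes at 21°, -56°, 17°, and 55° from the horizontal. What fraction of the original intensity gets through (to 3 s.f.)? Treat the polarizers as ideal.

Unpolarized light through the first polarizer → I₁ = 74.4 mW/cm²/2 = 37.2 mW/cm², polarized at 21°.
I₂ = I₁ · cos²(77°) = 37.2 · 0.0506 = 1.882 mW/cm².
I₃ = I₂ · cos²(73°) = 1.882 · 0.08548 = 0.1609 mW/cm².
I₄ = I₃ · cos²(38°) = 0.1609 · 0.621 = 0.09992 mW/cm².
Transmitted fraction = 0.001343.

I/I₀ ≈ 0.00134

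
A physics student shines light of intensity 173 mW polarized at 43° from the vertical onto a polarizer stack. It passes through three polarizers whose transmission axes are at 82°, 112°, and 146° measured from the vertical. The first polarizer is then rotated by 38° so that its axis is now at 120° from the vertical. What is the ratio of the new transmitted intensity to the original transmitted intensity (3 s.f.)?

I_new/I_old ≈ 0.110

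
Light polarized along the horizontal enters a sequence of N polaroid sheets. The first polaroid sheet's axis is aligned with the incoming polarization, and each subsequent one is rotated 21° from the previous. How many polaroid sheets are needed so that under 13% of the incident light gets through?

First polarizer is aligned with the polarization: full transmission.
Each further stage multiplies by cos²(21°) = 0.8716.
After N polarizers: T = 0.8716^(N−1). Require T < 0.13 ⇒ N−1 > ln(0.13)/ln(0.8716) = 14.84, so N−1 ≥ 15 and N = 16.
Check: N=16 gives T = 0.1272 < 0.13; N=15 gives T = 0.146.

N = 16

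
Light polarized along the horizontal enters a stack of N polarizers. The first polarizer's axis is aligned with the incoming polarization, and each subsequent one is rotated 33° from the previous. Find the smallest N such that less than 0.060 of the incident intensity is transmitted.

N = 9

First polarizer is aligned with the polarization: full transmission.
Each further stage multiplies by cos²(33°) = 0.7034.
After N polarizers: T = 0.7034^(N−1). Require T < 0.060 ⇒ N−1 > ln(0.060)/ln(0.7034) = 8.00, so N−1 ≥ 8 and N = 9.
Check: N=9 gives T = 0.0599 < 0.060; N=8 gives T = 0.08517.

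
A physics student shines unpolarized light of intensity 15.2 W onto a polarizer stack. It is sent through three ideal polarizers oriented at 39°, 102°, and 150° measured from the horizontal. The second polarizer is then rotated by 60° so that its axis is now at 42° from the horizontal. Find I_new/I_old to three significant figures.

I_new/I_old ≈ 1.03

Before rotation:
Unpolarized light through the first polarizer → I₁ = ½ I₀, now polarized at 39°.
I₂ = I₁ cos²(102° − 39°) = 0.5 I₀ · cos²(63°) = 0.1031 I₀.
I₃ = I₂ cos²(150° − 102°) = 0.1031 I₀ · cos²(48°) = 0.04614 I₀.
After rotation:
Unpolarized light through the first polarizer → I₁ = ½ I₀, now polarized at 39°.
I₂ = I₁ cos²(42° − 39°) = 0.5 I₀ · cos²(3°) = 0.4986 I₀.
Angle between axes 2 and 3: 72°. I₃ = 0.4986 I₀ · cos²(72°) = 0.04761 I₀.
Ratio = 0.04761 / 0.04614 = 1.032.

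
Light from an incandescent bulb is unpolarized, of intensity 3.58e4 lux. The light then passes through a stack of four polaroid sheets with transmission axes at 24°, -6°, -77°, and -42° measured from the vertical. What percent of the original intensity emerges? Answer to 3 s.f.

≈ 2.67%

Unpolarized light through the first polarizer → I₁ = 3.58e4 lux/2 = 1.79e+04 lux, polarized at 24°.
I₂ = I₁ · cos²(30°) = 1.79e+04 · 0.75 = 1.343e+04 lux.
I₃ = I₂ · cos²(71°) = 1.343e+04 · 0.106 = 1423 lux.
I₄ = I₃ · cos²(35°) = 1423 · 0.671 = 954.8 lux.
That is 2.667% of the incident intensity.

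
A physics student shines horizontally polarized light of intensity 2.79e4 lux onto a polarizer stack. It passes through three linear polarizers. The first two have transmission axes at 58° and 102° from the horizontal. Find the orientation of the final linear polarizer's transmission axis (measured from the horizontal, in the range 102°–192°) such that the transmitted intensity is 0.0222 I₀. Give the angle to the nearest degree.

I₁ = I₀ cos²(58° − 0°) = I₀ cos²(58°) = 0.2808 I₀.
I₂ = I₁ cos²(102° − 58°) = 0.2808 I₀ · cos²(44°) = 0.1453 I₀.
Need I₃/I₀ = 0.0222, so cos²(θ − 102°) = 0.0222 / 0.1453 = 0.1528.
θ − 102° = arccos(√0.1528) = 67.0°, giving θ ≈ 102 + 67.0 = 169.0°.

θ ≈ 169°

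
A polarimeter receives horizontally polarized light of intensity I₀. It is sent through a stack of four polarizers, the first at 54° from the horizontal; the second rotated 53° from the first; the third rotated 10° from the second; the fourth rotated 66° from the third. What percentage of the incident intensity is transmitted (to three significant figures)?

By Malus's law, I₁ = I₀ cos²(54° − 0°) = I₀ cos²(54°) = 0.3455 I₀.
I₂ = I₁ cos²(53°) = 0.3455 · 0.3622 I₀ = 0.1251 I₀.
I₃ = I₂ cos²(10°) = 0.1251 · 0.9698 I₀ = 0.1214 I₀.
I₄ = I₃ cos²(66°) = 0.1214 · 0.1654 I₀ = 0.02008 I₀.
That is 2.008% of the incident intensity.

≈ 2.01%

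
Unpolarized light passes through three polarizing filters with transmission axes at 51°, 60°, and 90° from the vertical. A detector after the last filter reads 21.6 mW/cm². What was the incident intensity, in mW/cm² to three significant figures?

I₀ ≈ 59.0 mW/cm²

Unpolarized light through the first polarizer → I₁ = ½ I₀, now polarized at 51°.
I₂ = I₁ cos²(60° − 51°) = 0.5 I₀ · cos²(9°) = 0.4878 I₀.
I₃ = I₂ cos²(90° − 60°) = 0.4878 I₀ · cos²(30°) = 0.3658 I₀.
So 21.6 mW/cm² = 0.3658 I₀, giving I₀ = 21.6/0.3658 = 59.04 mW/cm².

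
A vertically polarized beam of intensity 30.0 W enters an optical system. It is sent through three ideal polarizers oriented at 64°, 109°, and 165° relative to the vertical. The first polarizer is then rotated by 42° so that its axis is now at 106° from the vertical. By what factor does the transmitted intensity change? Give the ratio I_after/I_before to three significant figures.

Before rotation:
I₁ = I₀ cos²(64° − 0°) = I₀ cos²(64°) = 0.1922 I₀.
I₂ = I₁ cos²(109° − 64°) = 0.1922 I₀ · cos²(45°) = 0.09608 I₀.
I₃ = I₂ cos²(165° − 109°) = 0.09608 I₀ · cos²(56°) = 0.03005 I₀.
After rotation:
I₁ = I₀ cos²(106° − 0°) = I₀ cos²(74°) = 0.07598 I₀.
I₂ = I₁ cos²(109° − 106°) = 0.07598 I₀ · cos²(3°) = 0.07577 I₀.
I₃ = I₂ cos²(165° − 109°) = 0.07577 I₀ · cos²(56°) = 0.02369 I₀.
Ratio = 0.02369 / 0.03005 = 0.7886.

I_new/I_old ≈ 0.789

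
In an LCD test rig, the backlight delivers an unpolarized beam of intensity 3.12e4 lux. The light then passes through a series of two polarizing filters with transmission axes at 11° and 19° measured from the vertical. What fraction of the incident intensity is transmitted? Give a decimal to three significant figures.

Unpolarized light through the first polarizer → I₁ = 3.12e4 lux/2 = 1.56e+04 lux, polarized at 11°.
I₂ = I₁ · cos²(8°) = 1.56e+04 · 0.9806 = 1.53e+04 lux.
Transmitted fraction = 0.4903.

I/I₀ ≈ 0.490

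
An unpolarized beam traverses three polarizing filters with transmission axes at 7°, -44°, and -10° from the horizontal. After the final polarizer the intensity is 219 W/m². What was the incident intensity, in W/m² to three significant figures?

I₀ ≈ 1610 W/m²

Unpolarized light through the first polarizer → I₁ = ½ I₀, now polarized at 7°.
I₂ = I₁ cos²(-44° − 7°) = 0.5 I₀ · cos²(51°) = 0.198 I₀.
I₃ = I₂ cos²(-10° + 44°) = 0.198 I₀ · cos²(34°) = 0.1361 I₀.
So 219 W/m² = 0.1361 I₀, giving I₀ = 219/0.1361 = 1609 W/m².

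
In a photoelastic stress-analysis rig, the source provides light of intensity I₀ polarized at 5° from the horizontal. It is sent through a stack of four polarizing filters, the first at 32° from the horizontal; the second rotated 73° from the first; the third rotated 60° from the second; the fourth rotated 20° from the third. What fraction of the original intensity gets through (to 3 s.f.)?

By Malus's law, I₁ = I₀ cos²(32° − 5°) = I₀ cos²(27°) = 0.7939 I₀.
I₂ = I₁ cos²(73°) = 0.7939 · 0.08548 I₀ = 0.06786 I₀.
I₃ = I₂ cos²(60°) = 0.06786 · 0.25 I₀ = 0.01697 I₀.
I₄ = I₃ cos²(20°) = 0.01697 · 0.883 I₀ = 0.01498 I₀.
Transmitted fraction = 0.01498.

≈ 0.0150 I₀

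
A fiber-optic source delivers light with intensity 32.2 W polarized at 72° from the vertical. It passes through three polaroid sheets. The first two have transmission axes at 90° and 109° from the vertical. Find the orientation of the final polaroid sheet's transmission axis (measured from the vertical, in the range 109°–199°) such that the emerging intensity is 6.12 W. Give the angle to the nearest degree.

θ ≈ 170°

By Malus's law, I₁ = I₀ cos²(90° − 72°) = I₀ cos²(18°) = 0.9045 I₀.
I₂ = I₁ cos²(109° − 90°) = 0.9045 I₀ · cos²(19°) = 0.8086 I₀.
Target fraction: 6.12 / 32.2 W = 0.1901 of I₀.
Need I₃/I₀ = 0.1901, so cos²(θ − 109°) = 0.1901 / 0.8086 = 0.235.
θ − 109° = arccos(√0.235) = 61.0°, giving θ ≈ 109 + 61.0 = 170.0°.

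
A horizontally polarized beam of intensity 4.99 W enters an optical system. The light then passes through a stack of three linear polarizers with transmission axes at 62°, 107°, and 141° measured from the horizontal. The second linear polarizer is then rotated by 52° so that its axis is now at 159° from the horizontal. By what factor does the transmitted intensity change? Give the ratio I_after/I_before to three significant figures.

Before rotation:
By Malus's law, I₁ = I₀ cos²(62° − 0°) = I₀ cos²(62°) = 0.2204 I₀.
I₂ = I₁ cos²(107° − 62°) = 0.2204 I₀ · cos²(45°) = 0.1102 I₀.
I₃ = I₂ cos²(141° − 107°) = 0.1102 I₀ · cos²(34°) = 0.07574 I₀.
After rotation:
I₁ = I₀ cos²(62° − 0°) = I₀ cos²(62°) = 0.2204 I₀.
Angle between axes 1 and 2: 83°. I₂ = 0.2204 I₀ · cos²(83°) = 0.003273 I₀.
I₃ = I₂ cos²(141° − 159°) = 0.003273 I₀ · cos²(18°) = 0.002961 I₀.
Ratio = 0.002961 / 0.07574 = 0.03909.

I_new/I_old ≈ 0.0391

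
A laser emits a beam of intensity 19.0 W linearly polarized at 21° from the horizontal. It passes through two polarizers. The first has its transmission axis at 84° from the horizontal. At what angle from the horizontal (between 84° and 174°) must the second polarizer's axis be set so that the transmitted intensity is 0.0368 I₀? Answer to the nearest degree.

θ ≈ 149°

I₁ = I₀ cos²(84° − 21°) = I₀ cos²(63°) = 0.2061 I₀.
Need I₂/I₀ = 0.0368, so cos²(θ − 84°) = 0.0368 / 0.2061 = 0.1785.
θ − 84° = arccos(√0.1785) = 65.0°, giving θ ≈ 84 + 65.0 = 149.0°.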